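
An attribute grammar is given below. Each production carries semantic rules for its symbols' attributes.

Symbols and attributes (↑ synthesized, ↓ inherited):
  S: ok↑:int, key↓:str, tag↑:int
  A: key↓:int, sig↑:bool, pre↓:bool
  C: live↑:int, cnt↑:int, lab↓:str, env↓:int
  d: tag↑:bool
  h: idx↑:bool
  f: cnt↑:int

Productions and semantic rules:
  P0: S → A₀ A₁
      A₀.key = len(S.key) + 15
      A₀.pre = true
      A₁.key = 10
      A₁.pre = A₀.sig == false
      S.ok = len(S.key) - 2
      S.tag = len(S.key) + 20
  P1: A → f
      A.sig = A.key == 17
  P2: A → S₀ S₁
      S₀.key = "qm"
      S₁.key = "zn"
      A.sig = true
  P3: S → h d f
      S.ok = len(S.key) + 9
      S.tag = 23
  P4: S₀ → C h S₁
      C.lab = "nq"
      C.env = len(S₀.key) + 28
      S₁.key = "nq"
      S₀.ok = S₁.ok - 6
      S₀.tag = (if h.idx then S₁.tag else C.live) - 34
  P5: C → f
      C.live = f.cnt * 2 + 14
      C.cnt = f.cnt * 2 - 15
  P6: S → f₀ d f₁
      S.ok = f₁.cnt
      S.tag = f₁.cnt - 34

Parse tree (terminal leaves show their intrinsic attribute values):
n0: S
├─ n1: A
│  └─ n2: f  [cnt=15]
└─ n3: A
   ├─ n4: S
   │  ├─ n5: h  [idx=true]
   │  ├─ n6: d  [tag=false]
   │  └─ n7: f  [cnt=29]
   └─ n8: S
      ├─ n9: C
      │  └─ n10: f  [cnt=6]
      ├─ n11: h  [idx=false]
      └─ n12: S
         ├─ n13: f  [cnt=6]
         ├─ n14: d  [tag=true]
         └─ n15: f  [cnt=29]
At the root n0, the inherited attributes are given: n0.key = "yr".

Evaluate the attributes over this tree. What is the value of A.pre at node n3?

1. n0.key = "yr"  [given at root]
2. n1.key = 17  [len(S.key) + 15]
3. n1.pre = true  [true]
4. n2.cnt = 15  [terminal]
5. n1.sig = true  [A.key == 17]
6. n3.key = 10  [10]
7. n3.pre = false  [A₀.sig == false]
8. n4.key = "qm"  ["qm"]
9. n5.idx = true  [terminal]
10. n6.tag = false  [terminal]
11. n7.cnt = 29  [terminal]
12. n4.ok = 11  [len(S.key) + 9]
13. n4.tag = 23  [23]
14. n8.key = "zn"  ["zn"]
15. n9.lab = "nq"  ["nq"]
16. n9.env = 30  [len(S₀.key) + 28]
17. n10.cnt = 6  [terminal]
18. n9.live = 26  [f.cnt * 2 + 14]
19. n9.cnt = -3  [f.cnt * 2 - 15]
20. n11.idx = false  [terminal]
21. n12.key = "nq"  ["nq"]
22. n13.cnt = 6  [terminal]
23. n14.tag = true  [terminal]
24. n15.cnt = 29  [terminal]
25. n12.ok = 29  [f₁.cnt]
26. n12.tag = -5  [f₁.cnt - 34]
27. n8.ok = 23  [S₁.ok - 6]
28. n8.tag = -8  [(if h.idx then S₁.tag else C.live) - 34]
29. n3.sig = true  [true]
30. n0.ok = 0  [len(S.key) - 2]
31. n0.tag = 22  [len(S.key) + 20]

false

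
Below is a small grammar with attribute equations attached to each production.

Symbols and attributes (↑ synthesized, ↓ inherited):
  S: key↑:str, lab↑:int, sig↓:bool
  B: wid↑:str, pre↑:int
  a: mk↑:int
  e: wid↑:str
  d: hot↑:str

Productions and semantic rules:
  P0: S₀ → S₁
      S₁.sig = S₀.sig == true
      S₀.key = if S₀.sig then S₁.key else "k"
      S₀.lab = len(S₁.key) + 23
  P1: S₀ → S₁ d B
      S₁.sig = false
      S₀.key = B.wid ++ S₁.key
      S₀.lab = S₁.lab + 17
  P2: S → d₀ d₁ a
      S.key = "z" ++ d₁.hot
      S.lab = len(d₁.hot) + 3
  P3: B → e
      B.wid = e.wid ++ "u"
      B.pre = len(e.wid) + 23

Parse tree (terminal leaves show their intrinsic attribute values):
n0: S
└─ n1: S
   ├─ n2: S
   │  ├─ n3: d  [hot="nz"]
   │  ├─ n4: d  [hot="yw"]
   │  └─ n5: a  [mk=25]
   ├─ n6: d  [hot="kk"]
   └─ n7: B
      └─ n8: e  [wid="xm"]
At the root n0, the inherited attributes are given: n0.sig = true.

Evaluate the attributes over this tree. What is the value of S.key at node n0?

"xmuzyw"

1. n0.sig = true  [given at root]
2. n1.sig = true  [S₀.sig == true]
3. n2.sig = false  [false]
4. n3.hot = "nz"  [terminal]
5. n4.hot = "yw"  [terminal]
6. n5.mk = 25  [terminal]
7. n2.key = "zyw"  ["z" ++ d₁.hot]
8. n2.lab = 5  [len(d₁.hot) + 3]
9. n6.hot = "kk"  [terminal]
10. n8.wid = "xm"  [terminal]
11. n7.wid = "xmu"  [e.wid ++ "u"]
12. n7.pre = 25  [len(e.wid) + 23]
13. n1.key = "xmuzyw"  [B.wid ++ S₁.key]
14. n1.lab = 22  [S₁.lab + 17]
15. n0.key = "xmuzyw"  [if S₀.sig then S₁.key else "k"]
16. n0.lab = 29  [len(S₁.key) + 23]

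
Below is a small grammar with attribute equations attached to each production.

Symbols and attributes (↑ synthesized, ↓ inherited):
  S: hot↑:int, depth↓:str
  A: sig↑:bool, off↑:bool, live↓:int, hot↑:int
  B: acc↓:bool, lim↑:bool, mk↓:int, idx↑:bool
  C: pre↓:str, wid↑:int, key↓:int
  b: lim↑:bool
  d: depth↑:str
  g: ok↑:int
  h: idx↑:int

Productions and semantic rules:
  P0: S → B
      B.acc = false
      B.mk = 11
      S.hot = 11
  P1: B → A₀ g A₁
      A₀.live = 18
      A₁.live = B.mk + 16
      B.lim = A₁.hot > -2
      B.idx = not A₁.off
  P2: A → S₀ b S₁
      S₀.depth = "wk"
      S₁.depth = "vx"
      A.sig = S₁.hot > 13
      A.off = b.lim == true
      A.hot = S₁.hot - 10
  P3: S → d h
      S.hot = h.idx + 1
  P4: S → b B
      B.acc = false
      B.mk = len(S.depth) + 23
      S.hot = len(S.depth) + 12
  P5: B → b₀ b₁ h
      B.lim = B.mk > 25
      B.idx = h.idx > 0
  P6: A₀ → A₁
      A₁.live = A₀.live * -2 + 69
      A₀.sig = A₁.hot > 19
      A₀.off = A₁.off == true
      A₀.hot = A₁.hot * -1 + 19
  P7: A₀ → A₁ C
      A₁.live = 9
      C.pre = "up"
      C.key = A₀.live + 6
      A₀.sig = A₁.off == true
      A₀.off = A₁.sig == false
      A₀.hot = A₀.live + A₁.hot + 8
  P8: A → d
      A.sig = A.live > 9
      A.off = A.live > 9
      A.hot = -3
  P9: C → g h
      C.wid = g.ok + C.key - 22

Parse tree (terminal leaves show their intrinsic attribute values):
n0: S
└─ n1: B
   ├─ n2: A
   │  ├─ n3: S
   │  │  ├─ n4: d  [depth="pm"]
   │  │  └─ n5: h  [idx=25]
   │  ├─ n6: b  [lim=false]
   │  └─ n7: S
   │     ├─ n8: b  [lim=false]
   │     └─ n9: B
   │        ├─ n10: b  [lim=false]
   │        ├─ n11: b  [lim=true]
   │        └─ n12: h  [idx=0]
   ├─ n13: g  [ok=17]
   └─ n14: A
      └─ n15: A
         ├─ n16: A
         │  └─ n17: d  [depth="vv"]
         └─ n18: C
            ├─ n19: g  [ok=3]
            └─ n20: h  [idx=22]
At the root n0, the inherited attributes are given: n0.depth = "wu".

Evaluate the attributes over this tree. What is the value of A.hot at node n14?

-1

1. n0.depth = "wu"  [given at root]
2. n1.acc = false  [false]
3. n1.mk = 11  [11]
4. n2.live = 18  [18]
5. n3.depth = "wk"  ["wk"]
6. n4.depth = "pm"  [terminal]
7. n5.idx = 25  [terminal]
8. n3.hot = 26  [h.idx + 1]
9. n6.lim = false  [terminal]
10. n7.depth = "vx"  ["vx"]
11. n8.lim = false  [terminal]
12. n9.acc = false  [false]
13. n9.mk = 25  [len(S.depth) + 23]
14. n10.lim = false  [terminal]
15. n11.lim = true  [terminal]
16. n12.idx = 0  [terminal]
17. n9.lim = false  [B.mk > 25]
18. n9.idx = false  [h.idx > 0]
19. n7.hot = 14  [len(S.depth) + 12]
20. n2.sig = true  [S₁.hot > 13]
21. n2.off = false  [b.lim == true]
22. n2.hot = 4  [S₁.hot - 10]
23. n13.ok = 17  [terminal]
24. n14.live = 27  [B.mk + 16]
25. n15.live = 15  [A₀.live * -2 + 69]
26. n16.live = 9  [9]
27. n17.depth = "vv"  [terminal]
28. n16.sig = false  [A.live > 9]
29. n16.off = false  [A.live > 9]
30. n16.hot = -3  [-3]
31. n18.pre = "up"  ["up"]
32. n18.key = 21  [A₀.live + 6]
33. n19.ok = 3  [terminal]
34. n20.idx = 22  [terminal]
35. n18.wid = 2  [g.ok + C.key - 22]
36. n15.sig = false  [A₁.off == true]
37. n15.off = true  [A₁.sig == false]
38. n15.hot = 20  [A₀.live + A₁.hot + 8]
39. n14.sig = true  [A₁.hot > 19]
40. n14.off = true  [A₁.off == true]
41. n14.hot = -1  [A₁.hot * -1 + 19]
42. n1.lim = true  [A₁.hot > -2]
43. n1.idx = false  [not A₁.off]
44. n0.hot = 11  [11]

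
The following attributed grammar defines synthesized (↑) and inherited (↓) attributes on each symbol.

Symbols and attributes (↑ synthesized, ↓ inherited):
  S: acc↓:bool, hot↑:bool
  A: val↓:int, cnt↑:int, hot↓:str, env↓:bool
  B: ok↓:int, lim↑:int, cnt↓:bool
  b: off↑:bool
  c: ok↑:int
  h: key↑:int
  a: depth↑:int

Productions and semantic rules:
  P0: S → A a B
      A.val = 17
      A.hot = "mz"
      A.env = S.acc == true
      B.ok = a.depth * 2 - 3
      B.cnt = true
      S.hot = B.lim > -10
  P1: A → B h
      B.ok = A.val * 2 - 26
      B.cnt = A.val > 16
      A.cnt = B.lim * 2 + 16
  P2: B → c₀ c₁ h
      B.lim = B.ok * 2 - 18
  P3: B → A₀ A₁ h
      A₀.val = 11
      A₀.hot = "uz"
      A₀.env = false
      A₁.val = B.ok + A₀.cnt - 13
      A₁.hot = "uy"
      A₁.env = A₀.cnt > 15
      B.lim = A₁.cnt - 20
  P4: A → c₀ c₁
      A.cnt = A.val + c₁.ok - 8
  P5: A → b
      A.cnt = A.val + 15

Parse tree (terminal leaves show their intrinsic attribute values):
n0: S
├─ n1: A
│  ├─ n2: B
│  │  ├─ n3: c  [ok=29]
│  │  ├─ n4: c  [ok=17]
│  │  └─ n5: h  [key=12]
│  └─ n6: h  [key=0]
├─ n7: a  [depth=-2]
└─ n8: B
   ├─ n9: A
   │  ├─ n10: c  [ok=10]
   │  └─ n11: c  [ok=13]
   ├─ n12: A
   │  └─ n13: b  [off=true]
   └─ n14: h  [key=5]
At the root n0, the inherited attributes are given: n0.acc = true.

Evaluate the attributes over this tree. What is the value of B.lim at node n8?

1. n0.acc = true  [given at root]
2. n1.val = 17  [17]
3. n1.hot = "mz"  ["mz"]
4. n1.env = true  [S.acc == true]
5. n2.ok = 8  [A.val * 2 - 26]
6. n2.cnt = true  [A.val > 16]
7. n3.ok = 29  [terminal]
8. n4.ok = 17  [terminal]
9. n5.key = 12  [terminal]
10. n2.lim = -2  [B.ok * 2 - 18]
11. n6.key = 0  [terminal]
12. n1.cnt = 12  [B.lim * 2 + 16]
13. n7.depth = -2  [terminal]
14. n8.ok = -7  [a.depth * 2 - 3]
15. n8.cnt = true  [true]
16. n9.val = 11  [11]
17. n9.hot = "uz"  ["uz"]
18. n9.env = false  [false]
19. n10.ok = 10  [terminal]
20. n11.ok = 13  [terminal]
21. n9.cnt = 16  [A.val + c₁.ok - 8]
22. n12.val = -4  [B.ok + A₀.cnt - 13]
23. n12.hot = "uy"  ["uy"]
24. n12.env = true  [A₀.cnt > 15]
25. n13.off = true  [terminal]
26. n12.cnt = 11  [A.val + 15]
27. n14.key = 5  [terminal]
28. n8.lim = -9  [A₁.cnt - 20]
29. n0.hot = true  [B.lim > -10]

-9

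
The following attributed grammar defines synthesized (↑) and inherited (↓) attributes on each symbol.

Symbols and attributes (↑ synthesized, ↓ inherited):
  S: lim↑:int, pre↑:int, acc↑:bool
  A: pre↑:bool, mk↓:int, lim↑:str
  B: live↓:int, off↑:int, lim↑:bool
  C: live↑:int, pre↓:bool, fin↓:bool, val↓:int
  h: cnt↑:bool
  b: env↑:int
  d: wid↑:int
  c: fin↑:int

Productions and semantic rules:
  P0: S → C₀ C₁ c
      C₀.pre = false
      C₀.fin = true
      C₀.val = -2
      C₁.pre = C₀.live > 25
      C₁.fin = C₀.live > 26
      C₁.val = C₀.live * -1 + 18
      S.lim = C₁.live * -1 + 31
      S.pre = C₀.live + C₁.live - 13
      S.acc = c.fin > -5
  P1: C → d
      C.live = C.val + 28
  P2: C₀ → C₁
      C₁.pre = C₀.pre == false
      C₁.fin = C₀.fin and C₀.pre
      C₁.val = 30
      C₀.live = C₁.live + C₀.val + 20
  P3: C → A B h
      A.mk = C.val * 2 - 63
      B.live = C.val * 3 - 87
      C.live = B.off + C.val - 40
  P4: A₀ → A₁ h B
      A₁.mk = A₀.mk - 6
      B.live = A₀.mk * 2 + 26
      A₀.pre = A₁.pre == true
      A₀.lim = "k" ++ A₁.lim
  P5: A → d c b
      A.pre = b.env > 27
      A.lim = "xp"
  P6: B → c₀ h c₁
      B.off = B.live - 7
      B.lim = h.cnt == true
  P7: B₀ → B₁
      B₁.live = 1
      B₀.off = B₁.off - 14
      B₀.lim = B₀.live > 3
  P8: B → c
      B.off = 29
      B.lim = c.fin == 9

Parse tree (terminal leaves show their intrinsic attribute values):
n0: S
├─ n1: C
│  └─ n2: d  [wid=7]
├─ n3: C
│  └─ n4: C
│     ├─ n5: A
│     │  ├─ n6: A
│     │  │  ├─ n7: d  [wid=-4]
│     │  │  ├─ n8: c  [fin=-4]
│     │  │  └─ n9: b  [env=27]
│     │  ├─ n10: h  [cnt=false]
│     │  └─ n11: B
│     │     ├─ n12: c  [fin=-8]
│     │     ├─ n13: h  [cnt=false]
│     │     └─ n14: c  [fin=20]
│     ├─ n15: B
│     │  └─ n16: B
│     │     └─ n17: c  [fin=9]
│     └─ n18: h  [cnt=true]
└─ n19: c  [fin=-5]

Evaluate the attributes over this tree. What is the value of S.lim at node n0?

14

1. n1.pre = false  [false]
2. n1.fin = true  [true]
3. n1.val = -2  [-2]
4. n2.wid = 7  [terminal]
5. n1.live = 26  [C.val + 28]
6. n3.pre = true  [C₀.live > 25]
7. n3.fin = false  [C₀.live > 26]
8. n3.val = -8  [C₀.live * -1 + 18]
9. n4.pre = false  [C₀.pre == false]
10. n4.fin = false  [C₀.fin and C₀.pre]
11. n4.val = 30  [30]
12. n5.mk = -3  [C.val * 2 - 63]
13. n6.mk = -9  [A₀.mk - 6]
14. n7.wid = -4  [terminal]
15. n8.fin = -4  [terminal]
16. n9.env = 27  [terminal]
17. n6.pre = false  [b.env > 27]
18. n6.lim = "xp"  ["xp"]
19. n10.cnt = false  [terminal]
20. n11.live = 20  [A₀.mk * 2 + 26]
21. n12.fin = -8  [terminal]
22. n13.cnt = false  [terminal]
23. n14.fin = 20  [terminal]
24. n11.off = 13  [B.live - 7]
25. n11.lim = false  [h.cnt == true]
26. n5.pre = false  [A₁.pre == true]
27. n5.lim = "kxp"  ["k" ++ A₁.lim]
28. n15.live = 3  [C.val * 3 - 87]
29. n16.live = 1  [1]
30. n17.fin = 9  [terminal]
31. n16.off = 29  [29]
32. n16.lim = true  [c.fin == 9]
33. n15.off = 15  [B₁.off - 14]
34. n15.lim = false  [B₀.live > 3]
35. n18.cnt = true  [terminal]
36. n4.live = 5  [B.off + C.val - 40]
37. n3.live = 17  [C₁.live + C₀.val + 20]
38. n19.fin = -5  [terminal]
39. n0.lim = 14  [C₁.live * -1 + 31]
40. n0.pre = 30  [C₀.live + C₁.live - 13]
41. n0.acc = false  [c.fin > -5]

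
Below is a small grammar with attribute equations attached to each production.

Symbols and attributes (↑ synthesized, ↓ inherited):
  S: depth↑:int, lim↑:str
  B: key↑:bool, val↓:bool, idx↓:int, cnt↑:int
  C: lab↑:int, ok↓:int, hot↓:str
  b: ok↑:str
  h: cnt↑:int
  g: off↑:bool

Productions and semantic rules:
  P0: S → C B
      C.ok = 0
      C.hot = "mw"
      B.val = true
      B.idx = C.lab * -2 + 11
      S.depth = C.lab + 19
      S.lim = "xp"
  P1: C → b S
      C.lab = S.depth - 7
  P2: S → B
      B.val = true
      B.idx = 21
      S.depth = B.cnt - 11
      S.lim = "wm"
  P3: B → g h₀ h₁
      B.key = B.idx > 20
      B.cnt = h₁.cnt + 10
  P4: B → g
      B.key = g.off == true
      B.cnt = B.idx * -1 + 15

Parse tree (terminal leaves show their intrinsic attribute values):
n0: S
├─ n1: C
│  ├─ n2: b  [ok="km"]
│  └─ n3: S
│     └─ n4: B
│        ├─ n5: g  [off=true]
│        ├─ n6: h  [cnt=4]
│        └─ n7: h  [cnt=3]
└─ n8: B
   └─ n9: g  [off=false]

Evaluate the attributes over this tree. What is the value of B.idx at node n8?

21

1. n1.ok = 0  [0]
2. n1.hot = "mw"  ["mw"]
3. n2.ok = "km"  [terminal]
4. n4.val = true  [true]
5. n4.idx = 21  [21]
6. n5.off = true  [terminal]
7. n6.cnt = 4  [terminal]
8. n7.cnt = 3  [terminal]
9. n4.key = true  [B.idx > 20]
10. n4.cnt = 13  [h₁.cnt + 10]
11. n3.depth = 2  [B.cnt - 11]
12. n3.lim = "wm"  ["wm"]
13. n1.lab = -5  [S.depth - 7]
14. n8.val = true  [true]
15. n8.idx = 21  [C.lab * -2 + 11]
16. n9.off = false  [terminal]
17. n8.key = false  [g.off == true]
18. n8.cnt = -6  [B.idx * -1 + 15]
19. n0.depth = 14  [C.lab + 19]
20. n0.lim = "xp"  ["xp"]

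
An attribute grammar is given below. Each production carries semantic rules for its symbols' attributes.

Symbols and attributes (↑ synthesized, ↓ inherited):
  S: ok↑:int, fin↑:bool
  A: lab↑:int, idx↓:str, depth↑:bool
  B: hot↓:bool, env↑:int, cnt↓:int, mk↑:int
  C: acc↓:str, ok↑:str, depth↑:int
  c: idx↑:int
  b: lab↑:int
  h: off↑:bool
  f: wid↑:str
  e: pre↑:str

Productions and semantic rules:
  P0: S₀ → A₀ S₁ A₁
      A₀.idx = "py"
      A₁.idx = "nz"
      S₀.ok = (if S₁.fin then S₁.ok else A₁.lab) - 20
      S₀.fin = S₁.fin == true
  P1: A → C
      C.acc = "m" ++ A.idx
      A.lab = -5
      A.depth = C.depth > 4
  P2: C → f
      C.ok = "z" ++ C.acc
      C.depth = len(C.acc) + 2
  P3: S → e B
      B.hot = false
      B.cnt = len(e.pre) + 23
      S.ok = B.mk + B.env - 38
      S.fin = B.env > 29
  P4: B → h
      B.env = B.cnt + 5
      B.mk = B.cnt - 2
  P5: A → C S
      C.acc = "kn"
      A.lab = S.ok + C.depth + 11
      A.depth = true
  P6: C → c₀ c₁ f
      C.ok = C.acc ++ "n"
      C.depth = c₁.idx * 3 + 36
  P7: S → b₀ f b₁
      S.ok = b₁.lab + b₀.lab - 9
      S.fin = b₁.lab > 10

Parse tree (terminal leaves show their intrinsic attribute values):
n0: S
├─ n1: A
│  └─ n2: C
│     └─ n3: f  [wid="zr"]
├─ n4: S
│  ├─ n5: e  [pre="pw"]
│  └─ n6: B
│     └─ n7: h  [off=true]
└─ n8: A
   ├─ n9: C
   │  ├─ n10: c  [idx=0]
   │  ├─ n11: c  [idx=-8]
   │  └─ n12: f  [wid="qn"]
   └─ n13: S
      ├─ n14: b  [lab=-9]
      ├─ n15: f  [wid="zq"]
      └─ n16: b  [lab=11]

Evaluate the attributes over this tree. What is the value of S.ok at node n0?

1. n1.idx = "py"  ["py"]
2. n2.acc = "mpy"  ["m" ++ A.idx]
3. n3.wid = "zr"  [terminal]
4. n2.ok = "zmpy"  ["z" ++ C.acc]
5. n2.depth = 5  [len(C.acc) + 2]
6. n1.lab = -5  [-5]
7. n1.depth = true  [C.depth > 4]
8. n5.pre = "pw"  [terminal]
9. n6.hot = false  [false]
10. n6.cnt = 25  [len(e.pre) + 23]
11. n7.off = true  [terminal]
12. n6.env = 30  [B.cnt + 5]
13. n6.mk = 23  [B.cnt - 2]
14. n4.ok = 15  [B.mk + B.env - 38]
15. n4.fin = true  [B.env > 29]
16. n8.idx = "nz"  ["nz"]
17. n9.acc = "kn"  ["kn"]
18. n10.idx = 0  [terminal]
19. n11.idx = -8  [terminal]
20. n12.wid = "qn"  [terminal]
21. n9.ok = "knn"  [C.acc ++ "n"]
22. n9.depth = 12  [c₁.idx * 3 + 36]
23. n14.lab = -9  [terminal]
24. n15.wid = "zq"  [terminal]
25. n16.lab = 11  [terminal]
26. n13.ok = -7  [b₁.lab + b₀.lab - 9]
27. n13.fin = true  [b₁.lab > 10]
28. n8.lab = 16  [S.ok + C.depth + 11]
29. n8.depth = true  [true]
30. n0.ok = -5  [(if S₁.fin then S₁.ok else A₁.lab) - 20]
31. n0.fin = true  [S₁.fin == true]

-5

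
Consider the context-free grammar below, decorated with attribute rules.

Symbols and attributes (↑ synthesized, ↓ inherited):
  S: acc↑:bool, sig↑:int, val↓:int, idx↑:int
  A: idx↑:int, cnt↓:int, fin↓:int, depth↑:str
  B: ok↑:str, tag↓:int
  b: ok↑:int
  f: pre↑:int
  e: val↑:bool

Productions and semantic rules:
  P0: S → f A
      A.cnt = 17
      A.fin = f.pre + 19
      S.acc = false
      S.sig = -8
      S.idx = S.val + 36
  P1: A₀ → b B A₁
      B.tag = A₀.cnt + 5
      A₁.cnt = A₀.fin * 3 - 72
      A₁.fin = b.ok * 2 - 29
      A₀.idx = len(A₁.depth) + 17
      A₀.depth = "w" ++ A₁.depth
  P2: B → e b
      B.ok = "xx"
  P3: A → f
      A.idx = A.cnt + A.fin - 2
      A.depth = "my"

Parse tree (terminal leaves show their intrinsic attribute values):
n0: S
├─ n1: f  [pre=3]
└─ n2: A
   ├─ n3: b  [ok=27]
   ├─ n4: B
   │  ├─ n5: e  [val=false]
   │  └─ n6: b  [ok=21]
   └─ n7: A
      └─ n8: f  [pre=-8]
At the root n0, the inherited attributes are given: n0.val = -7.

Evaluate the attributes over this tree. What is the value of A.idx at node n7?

1. n0.val = -7  [given at root]
2. n1.pre = 3  [terminal]
3. n2.cnt = 17  [17]
4. n2.fin = 22  [f.pre + 19]
5. n3.ok = 27  [terminal]
6. n4.tag = 22  [A₀.cnt + 5]
7. n5.val = false  [terminal]
8. n6.ok = 21  [terminal]
9. n4.ok = "xx"  ["xx"]
10. n7.cnt = -6  [A₀.fin * 3 - 72]
11. n7.fin = 25  [b.ok * 2 - 29]
12. n8.pre = -8  [terminal]
13. n7.idx = 17  [A.cnt + A.fin - 2]
14. n7.depth = "my"  ["my"]
15. n2.idx = 19  [len(A₁.depth) + 17]
16. n2.depth = "wmy"  ["w" ++ A₁.depth]
17. n0.acc = false  [false]
18. n0.sig = -8  [-8]
19. n0.idx = 29  [S.val + 36]

17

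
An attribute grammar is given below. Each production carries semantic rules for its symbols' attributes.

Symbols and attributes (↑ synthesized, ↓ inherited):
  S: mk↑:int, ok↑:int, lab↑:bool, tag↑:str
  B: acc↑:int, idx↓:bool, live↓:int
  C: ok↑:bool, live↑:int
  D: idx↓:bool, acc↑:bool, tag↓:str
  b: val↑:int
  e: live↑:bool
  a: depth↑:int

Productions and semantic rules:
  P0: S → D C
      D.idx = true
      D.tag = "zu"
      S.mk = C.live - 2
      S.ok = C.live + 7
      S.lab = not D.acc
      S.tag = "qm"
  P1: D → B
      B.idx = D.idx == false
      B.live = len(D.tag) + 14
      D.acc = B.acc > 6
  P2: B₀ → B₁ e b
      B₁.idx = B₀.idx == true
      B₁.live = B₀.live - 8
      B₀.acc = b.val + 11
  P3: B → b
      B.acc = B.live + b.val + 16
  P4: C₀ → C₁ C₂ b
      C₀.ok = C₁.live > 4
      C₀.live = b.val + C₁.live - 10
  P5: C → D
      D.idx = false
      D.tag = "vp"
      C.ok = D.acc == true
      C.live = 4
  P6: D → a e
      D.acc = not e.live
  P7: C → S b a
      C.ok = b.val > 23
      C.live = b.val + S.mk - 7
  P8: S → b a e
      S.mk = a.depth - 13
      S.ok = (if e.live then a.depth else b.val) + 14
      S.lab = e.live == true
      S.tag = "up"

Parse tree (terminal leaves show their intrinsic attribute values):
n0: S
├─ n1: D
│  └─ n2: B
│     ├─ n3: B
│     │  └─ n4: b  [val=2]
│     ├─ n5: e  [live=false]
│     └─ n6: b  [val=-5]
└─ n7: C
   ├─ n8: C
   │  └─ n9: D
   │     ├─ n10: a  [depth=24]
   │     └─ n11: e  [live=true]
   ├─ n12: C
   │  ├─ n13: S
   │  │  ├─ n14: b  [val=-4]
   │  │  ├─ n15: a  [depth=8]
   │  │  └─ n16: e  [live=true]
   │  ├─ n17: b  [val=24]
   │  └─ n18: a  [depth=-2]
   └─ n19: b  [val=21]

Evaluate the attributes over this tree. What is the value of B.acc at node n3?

26

1. n1.idx = true  [true]
2. n1.tag = "zu"  ["zu"]
3. n2.idx = false  [D.idx == false]
4. n2.live = 16  [len(D.tag) + 14]
5. n3.idx = false  [B₀.idx == true]
6. n3.live = 8  [B₀.live - 8]
7. n4.val = 2  [terminal]
8. n3.acc = 26  [B.live + b.val + 16]
9. n5.live = false  [terminal]
10. n6.val = -5  [terminal]
11. n2.acc = 6  [b.val + 11]
12. n1.acc = false  [B.acc > 6]
13. n9.idx = false  [false]
14. n9.tag = "vp"  ["vp"]
15. n10.depth = 24  [terminal]
16. n11.live = true  [terminal]
17. n9.acc = false  [not e.live]
18. n8.ok = false  [D.acc == true]
19. n8.live = 4  [4]
20. n14.val = -4  [terminal]
21. n15.depth = 8  [terminal]
22. n16.live = true  [terminal]
23. n13.mk = -5  [a.depth - 13]
24. n13.ok = 22  [(if e.live then a.depth else b.val) + 14]
25. n13.lab = true  [e.live == true]
26. n13.tag = "up"  ["up"]
27. n17.val = 24  [terminal]
28. n18.depth = -2  [terminal]
29. n12.ok = true  [b.val > 23]
30. n12.live = 12  [b.val + S.mk - 7]
31. n19.val = 21  [terminal]
32. n7.ok = false  [C₁.live > 4]
33. n7.live = 15  [b.val + C₁.live - 10]
34. n0.mk = 13  [C.live - 2]
35. n0.ok = 22  [C.live + 7]
36. n0.lab = true  [not D.acc]
37. n0.tag = "qm"  ["qm"]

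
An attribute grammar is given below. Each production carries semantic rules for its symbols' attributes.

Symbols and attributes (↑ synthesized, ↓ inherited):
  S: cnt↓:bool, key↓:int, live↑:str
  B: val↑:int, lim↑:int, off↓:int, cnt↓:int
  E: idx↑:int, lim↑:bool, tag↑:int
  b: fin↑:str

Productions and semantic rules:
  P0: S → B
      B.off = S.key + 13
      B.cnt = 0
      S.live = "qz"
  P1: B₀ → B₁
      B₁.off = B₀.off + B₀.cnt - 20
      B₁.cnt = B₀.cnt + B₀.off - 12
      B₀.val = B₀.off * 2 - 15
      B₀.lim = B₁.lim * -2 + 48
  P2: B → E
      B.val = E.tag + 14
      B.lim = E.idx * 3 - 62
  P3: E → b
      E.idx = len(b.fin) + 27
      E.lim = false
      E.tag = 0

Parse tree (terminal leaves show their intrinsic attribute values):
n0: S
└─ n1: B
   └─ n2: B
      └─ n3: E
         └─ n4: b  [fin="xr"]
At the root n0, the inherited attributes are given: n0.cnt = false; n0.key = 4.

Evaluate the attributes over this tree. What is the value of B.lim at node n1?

1. n0.cnt = false  [given at root]
2. n0.key = 4  [given at root]
3. n1.off = 17  [S.key + 13]
4. n1.cnt = 0  [0]
5. n2.off = -3  [B₀.off + B₀.cnt - 20]
6. n2.cnt = 5  [B₀.cnt + B₀.off - 12]
7. n4.fin = "xr"  [terminal]
8. n3.idx = 29  [len(b.fin) + 27]
9. n3.lim = false  [false]
10. n3.tag = 0  [0]
11. n2.val = 14  [E.tag + 14]
12. n2.lim = 25  [E.idx * 3 - 62]
13. n1.val = 19  [B₀.off * 2 - 15]
14. n1.lim = -2  [B₁.lim * -2 + 48]
15. n0.live = "qz"  ["qz"]

-2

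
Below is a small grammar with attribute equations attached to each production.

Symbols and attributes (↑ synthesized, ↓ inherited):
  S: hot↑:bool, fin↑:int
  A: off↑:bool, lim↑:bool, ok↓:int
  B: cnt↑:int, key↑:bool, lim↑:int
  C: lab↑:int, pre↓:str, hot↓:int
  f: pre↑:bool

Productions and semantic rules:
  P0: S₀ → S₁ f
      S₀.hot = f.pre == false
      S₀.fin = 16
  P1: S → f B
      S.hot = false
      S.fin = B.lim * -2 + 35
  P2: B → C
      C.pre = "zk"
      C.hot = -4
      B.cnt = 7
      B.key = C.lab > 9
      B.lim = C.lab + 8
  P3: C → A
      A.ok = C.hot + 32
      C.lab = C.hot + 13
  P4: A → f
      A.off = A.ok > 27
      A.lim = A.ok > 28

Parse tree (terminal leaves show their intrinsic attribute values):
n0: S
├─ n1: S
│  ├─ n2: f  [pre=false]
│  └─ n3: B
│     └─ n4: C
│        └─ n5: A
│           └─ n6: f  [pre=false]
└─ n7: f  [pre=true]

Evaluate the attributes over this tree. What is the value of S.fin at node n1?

1. n2.pre = false  [terminal]
2. n4.pre = "zk"  ["zk"]
3. n4.hot = -4  [-4]
4. n5.ok = 28  [C.hot + 32]
5. n6.pre = false  [terminal]
6. n5.off = true  [A.ok > 27]
7. n5.lim = false  [A.ok > 28]
8. n4.lab = 9  [C.hot + 13]
9. n3.cnt = 7  [7]
10. n3.key = false  [C.lab > 9]
11. n3.lim = 17  [C.lab + 8]
12. n1.hot = false  [false]
13. n1.fin = 1  [B.lim * -2 + 35]
14. n7.pre = true  [terminal]
15. n0.hot = false  [f.pre == false]
16. n0.fin = 16  [16]

1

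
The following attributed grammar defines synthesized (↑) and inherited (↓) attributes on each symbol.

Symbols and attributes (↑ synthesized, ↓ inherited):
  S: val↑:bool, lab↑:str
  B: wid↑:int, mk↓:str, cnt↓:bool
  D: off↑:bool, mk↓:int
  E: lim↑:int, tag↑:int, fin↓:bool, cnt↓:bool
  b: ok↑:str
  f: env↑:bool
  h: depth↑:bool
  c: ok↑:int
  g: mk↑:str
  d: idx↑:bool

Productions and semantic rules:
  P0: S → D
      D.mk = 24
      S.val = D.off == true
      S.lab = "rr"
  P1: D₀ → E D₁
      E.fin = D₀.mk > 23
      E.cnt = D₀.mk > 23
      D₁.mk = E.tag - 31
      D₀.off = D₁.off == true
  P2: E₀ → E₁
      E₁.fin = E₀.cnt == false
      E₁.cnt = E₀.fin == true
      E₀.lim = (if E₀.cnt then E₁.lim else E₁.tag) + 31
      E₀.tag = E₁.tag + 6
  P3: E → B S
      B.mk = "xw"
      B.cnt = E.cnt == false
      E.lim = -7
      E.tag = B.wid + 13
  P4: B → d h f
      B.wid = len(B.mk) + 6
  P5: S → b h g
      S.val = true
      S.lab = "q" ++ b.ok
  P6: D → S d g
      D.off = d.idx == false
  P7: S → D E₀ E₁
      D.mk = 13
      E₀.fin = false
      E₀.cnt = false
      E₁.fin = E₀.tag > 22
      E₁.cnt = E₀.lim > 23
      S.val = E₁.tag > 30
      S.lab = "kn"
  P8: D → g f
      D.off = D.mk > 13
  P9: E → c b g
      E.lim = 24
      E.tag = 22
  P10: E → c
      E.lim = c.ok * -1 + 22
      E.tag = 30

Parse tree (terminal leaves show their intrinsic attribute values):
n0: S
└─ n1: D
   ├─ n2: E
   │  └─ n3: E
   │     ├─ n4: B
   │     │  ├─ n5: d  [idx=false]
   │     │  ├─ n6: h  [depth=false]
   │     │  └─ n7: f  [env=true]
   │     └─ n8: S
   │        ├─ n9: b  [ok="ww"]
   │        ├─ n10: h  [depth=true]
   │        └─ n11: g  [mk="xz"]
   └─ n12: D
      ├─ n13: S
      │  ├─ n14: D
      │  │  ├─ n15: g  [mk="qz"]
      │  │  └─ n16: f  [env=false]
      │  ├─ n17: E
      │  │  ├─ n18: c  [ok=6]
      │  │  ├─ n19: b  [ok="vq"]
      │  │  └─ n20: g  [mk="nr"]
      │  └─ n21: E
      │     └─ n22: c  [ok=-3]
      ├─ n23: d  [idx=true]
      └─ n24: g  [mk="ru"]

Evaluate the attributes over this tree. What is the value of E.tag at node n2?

27

1. n1.mk = 24  [24]
2. n2.fin = true  [D₀.mk > 23]
3. n2.cnt = true  [D₀.mk > 23]
4. n3.fin = false  [E₀.cnt == false]
5. n3.cnt = true  [E₀.fin == true]
6. n4.mk = "xw"  ["xw"]
7. n4.cnt = false  [E.cnt == false]
8. n5.idx = false  [terminal]
9. n6.depth = false  [terminal]
10. n7.env = true  [terminal]
11. n4.wid = 8  [len(B.mk) + 6]
12. n9.ok = "ww"  [terminal]
13. n10.depth = true  [terminal]
14. n11.mk = "xz"  [terminal]
15. n8.val = true  [true]
16. n8.lab = "qww"  ["q" ++ b.ok]
17. n3.lim = -7  [-7]
18. n3.tag = 21  [B.wid + 13]
19. n2.lim = 24  [(if E₀.cnt then E₁.lim else E₁.tag) + 31]
20. n2.tag = 27  [E₁.tag + 6]
21. n12.mk = -4  [E.tag - 31]
22. n14.mk = 13  [13]
23. n15.mk = "qz"  [terminal]
24. n16.env = false  [terminal]
25. n14.off = false  [D.mk > 13]
26. n17.fin = false  [false]
27. n17.cnt = false  [false]
28. n18.ok = 6  [terminal]
29. n19.ok = "vq"  [terminal]
30. n20.mk = "nr"  [terminal]
31. n17.lim = 24  [24]
32. n17.tag = 22  [22]
33. n21.fin = false  [E₀.tag > 22]
34. n21.cnt = true  [E₀.lim > 23]
35. n22.ok = -3  [terminal]
36. n21.lim = 25  [c.ok * -1 + 22]
37. n21.tag = 30  [30]
38. n13.val = false  [E₁.tag > 30]
39. n13.lab = "kn"  ["kn"]
40. n23.idx = true  [terminal]
41. n24.mk = "ru"  [terminal]
42. n12.off = false  [d.idx == false]
43. n1.off = false  [D₁.off == true]
44. n0.val = false  [D.off == true]
45. n0.lab = "rr"  ["rr"]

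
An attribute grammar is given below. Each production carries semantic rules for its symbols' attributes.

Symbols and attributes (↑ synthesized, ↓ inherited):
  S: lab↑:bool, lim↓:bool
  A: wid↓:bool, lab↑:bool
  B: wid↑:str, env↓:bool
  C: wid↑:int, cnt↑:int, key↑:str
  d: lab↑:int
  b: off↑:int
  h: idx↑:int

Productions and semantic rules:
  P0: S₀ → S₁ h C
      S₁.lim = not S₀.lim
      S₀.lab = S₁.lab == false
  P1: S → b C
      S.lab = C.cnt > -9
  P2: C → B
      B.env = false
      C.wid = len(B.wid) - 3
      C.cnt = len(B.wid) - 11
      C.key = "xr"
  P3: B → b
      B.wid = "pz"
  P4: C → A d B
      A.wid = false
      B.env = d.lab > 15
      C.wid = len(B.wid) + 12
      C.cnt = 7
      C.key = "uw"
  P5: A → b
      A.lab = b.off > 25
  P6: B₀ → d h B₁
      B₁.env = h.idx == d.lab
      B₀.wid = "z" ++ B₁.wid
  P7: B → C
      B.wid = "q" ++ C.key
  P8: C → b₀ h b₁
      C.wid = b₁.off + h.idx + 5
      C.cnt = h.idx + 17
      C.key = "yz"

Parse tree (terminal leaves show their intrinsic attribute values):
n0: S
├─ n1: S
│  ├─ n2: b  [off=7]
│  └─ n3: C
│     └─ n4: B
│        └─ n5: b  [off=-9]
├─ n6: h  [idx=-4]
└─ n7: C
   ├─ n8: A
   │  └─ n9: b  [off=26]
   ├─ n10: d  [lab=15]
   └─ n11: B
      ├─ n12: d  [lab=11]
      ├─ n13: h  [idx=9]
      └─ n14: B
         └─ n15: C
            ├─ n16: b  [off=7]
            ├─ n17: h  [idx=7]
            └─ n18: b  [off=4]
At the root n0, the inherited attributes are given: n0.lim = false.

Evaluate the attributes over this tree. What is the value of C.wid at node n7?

1. n0.lim = false  [given at root]
2. n1.lim = true  [not S₀.lim]
3. n2.off = 7  [terminal]
4. n4.env = false  [false]
5. n5.off = -9  [terminal]
6. n4.wid = "pz"  ["pz"]
7. n3.wid = -1  [len(B.wid) - 3]
8. n3.cnt = -9  [len(B.wid) - 11]
9. n3.key = "xr"  ["xr"]
10. n1.lab = false  [C.cnt > -9]
11. n6.idx = -4  [terminal]
12. n8.wid = false  [false]
13. n9.off = 26  [terminal]
14. n8.lab = true  [b.off > 25]
15. n10.lab = 15  [terminal]
16. n11.env = false  [d.lab > 15]
17. n12.lab = 11  [terminal]
18. n13.idx = 9  [terminal]
19. n14.env = false  [h.idx == d.lab]
20. n16.off = 7  [terminal]
21. n17.idx = 7  [terminal]
22. n18.off = 4  [terminal]
23. n15.wid = 16  [b₁.off + h.idx + 5]
24. n15.cnt = 24  [h.idx + 17]
25. n15.key = "yz"  ["yz"]
26. n14.wid = "qyz"  ["q" ++ C.key]
27. n11.wid = "zqyz"  ["z" ++ B₁.wid]
28. n7.wid = 16  [len(B.wid) + 12]
29. n7.cnt = 7  [7]
30. n7.key = "uw"  ["uw"]
31. n0.lab = true  [S₁.lab == false]

16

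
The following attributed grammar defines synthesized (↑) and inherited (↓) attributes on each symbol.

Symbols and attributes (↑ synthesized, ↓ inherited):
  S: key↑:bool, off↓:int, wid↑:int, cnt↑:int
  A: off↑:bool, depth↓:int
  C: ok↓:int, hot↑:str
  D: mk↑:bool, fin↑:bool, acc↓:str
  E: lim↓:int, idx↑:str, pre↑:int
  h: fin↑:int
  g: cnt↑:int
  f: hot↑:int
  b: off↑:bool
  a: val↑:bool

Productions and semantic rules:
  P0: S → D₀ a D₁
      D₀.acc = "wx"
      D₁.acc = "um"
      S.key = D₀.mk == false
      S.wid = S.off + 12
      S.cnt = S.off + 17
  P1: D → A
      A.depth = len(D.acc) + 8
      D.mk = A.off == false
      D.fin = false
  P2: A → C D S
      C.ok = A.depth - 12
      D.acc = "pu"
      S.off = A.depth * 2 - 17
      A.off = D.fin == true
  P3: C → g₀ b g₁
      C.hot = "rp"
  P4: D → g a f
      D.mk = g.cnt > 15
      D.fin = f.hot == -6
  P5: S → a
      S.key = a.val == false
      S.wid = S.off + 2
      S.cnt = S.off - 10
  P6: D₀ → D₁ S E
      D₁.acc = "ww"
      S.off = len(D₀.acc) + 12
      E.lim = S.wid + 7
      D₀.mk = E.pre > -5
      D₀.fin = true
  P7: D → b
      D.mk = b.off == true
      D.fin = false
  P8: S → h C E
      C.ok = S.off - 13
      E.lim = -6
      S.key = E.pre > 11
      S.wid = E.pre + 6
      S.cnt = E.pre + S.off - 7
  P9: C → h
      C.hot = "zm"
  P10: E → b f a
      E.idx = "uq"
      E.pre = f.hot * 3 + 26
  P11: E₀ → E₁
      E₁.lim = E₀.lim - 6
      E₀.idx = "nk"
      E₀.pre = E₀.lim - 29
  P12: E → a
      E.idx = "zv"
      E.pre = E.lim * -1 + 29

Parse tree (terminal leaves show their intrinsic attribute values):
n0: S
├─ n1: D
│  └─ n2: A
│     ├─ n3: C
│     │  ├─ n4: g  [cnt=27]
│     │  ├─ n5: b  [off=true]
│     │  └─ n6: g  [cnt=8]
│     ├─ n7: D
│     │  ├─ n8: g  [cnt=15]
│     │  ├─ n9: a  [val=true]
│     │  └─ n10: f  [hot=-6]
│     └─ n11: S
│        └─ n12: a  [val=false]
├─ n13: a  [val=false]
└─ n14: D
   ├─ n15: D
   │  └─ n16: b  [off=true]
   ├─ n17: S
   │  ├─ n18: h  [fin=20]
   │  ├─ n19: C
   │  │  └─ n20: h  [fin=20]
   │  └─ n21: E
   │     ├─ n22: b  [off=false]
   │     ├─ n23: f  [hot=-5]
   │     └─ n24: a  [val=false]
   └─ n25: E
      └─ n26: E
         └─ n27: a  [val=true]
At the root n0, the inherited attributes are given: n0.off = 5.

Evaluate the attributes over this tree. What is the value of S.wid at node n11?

1. n0.off = 5  [given at root]
2. n1.acc = "wx"  ["wx"]
3. n2.depth = 10  [len(D.acc) + 8]
4. n3.ok = -2  [A.depth - 12]
5. n4.cnt = 27  [terminal]
6. n5.off = true  [terminal]
7. n6.cnt = 8  [terminal]
8. n3.hot = "rp"  ["rp"]
9. n7.acc = "pu"  ["pu"]
10. n8.cnt = 15  [terminal]
11. n9.val = true  [terminal]
12. n10.hot = -6  [terminal]
13. n7.mk = false  [g.cnt > 15]
14. n7.fin = true  [f.hot == -6]
15. n11.off = 3  [A.depth * 2 - 17]
16. n12.val = false  [terminal]
17. n11.key = true  [a.val == false]
18. n11.wid = 5  [S.off + 2]
19. n11.cnt = -7  [S.off - 10]
20. n2.off = true  [D.fin == true]
21. n1.mk = false  [A.off == false]
22. n1.fin = false  [false]
23. n13.val = false  [terminal]
24. n14.acc = "um"  ["um"]
25. n15.acc = "ww"  ["ww"]
26. n16.off = true  [terminal]
27. n15.mk = true  [b.off == true]
28. n15.fin = false  [false]
29. n17.off = 14  [len(D₀.acc) + 12]
30. n18.fin = 20  [terminal]
31. n19.ok = 1  [S.off - 13]
32. n20.fin = 20  [terminal]
33. n19.hot = "zm"  ["zm"]
34. n21.lim = -6  [-6]
35. n22.off = false  [terminal]
36. n23.hot = -5  [terminal]
37. n24.val = false  [terminal]
38. n21.idx = "uq"  ["uq"]
39. n21.pre = 11  [f.hot * 3 + 26]
40. n17.key = false  [E.pre > 11]
41. n17.wid = 17  [E.pre + 6]
42. n17.cnt = 18  [E.pre + S.off - 7]
43. n25.lim = 24  [S.wid + 7]
44. n26.lim = 18  [E₀.lim - 6]
45. n27.val = true  [terminal]
46. n26.idx = "zv"  ["zv"]
47. n26.pre = 11  [E.lim * -1 + 29]
48. n25.idx = "nk"  ["nk"]
49. n25.pre = -5  [E₀.lim - 29]
50. n14.mk = false  [E.pre > -5]
51. n14.fin = true  [true]
52. n0.key = true  [D₀.mk == false]
53. n0.wid = 17  [S.off + 12]
54. n0.cnt = 22  [S.off + 17]

5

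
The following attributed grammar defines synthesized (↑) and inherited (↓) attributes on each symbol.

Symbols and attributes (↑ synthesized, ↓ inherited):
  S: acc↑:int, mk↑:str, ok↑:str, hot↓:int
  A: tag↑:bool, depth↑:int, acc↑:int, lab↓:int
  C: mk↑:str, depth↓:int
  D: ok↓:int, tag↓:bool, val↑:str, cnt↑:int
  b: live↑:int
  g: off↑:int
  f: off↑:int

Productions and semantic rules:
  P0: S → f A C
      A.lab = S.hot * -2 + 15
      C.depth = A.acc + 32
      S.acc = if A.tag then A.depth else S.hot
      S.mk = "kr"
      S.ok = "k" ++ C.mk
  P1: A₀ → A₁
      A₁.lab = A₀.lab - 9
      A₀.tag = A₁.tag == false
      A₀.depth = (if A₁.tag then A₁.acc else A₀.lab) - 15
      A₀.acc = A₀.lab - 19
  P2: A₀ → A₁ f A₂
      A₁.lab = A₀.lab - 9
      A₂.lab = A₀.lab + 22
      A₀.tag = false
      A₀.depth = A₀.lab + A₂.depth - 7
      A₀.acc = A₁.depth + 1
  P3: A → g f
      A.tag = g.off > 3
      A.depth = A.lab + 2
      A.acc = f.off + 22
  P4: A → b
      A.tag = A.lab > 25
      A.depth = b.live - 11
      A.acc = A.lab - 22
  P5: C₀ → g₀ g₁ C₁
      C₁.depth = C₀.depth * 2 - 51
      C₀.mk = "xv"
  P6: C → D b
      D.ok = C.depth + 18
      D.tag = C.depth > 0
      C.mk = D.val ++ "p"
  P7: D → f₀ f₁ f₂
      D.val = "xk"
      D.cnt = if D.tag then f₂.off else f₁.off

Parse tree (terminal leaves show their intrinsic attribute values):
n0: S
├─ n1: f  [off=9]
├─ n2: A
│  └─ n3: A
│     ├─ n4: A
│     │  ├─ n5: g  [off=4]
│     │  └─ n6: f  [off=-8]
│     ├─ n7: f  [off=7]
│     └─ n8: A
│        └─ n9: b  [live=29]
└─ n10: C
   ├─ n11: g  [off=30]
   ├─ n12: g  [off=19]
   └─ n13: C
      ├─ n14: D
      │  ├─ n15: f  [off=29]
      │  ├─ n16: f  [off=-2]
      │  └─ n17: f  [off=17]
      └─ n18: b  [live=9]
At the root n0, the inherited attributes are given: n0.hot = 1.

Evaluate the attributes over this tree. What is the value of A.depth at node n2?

-2

1. n0.hot = 1  [given at root]
2. n1.off = 9  [terminal]
3. n2.lab = 13  [S.hot * -2 + 15]
4. n3.lab = 4  [A₀.lab - 9]
5. n4.lab = -5  [A₀.lab - 9]
6. n5.off = 4  [terminal]
7. n6.off = -8  [terminal]
8. n4.tag = true  [g.off > 3]
9. n4.depth = -3  [A.lab + 2]
10. n4.acc = 14  [f.off + 22]
11. n7.off = 7  [terminal]
12. n8.lab = 26  [A₀.lab + 22]
13. n9.live = 29  [terminal]
14. n8.tag = true  [A.lab > 25]
15. n8.depth = 18  [b.live - 11]
16. n8.acc = 4  [A.lab - 22]
17. n3.tag = false  [false]
18. n3.depth = 15  [A₀.lab + A₂.depth - 7]
19. n3.acc = -2  [A₁.depth + 1]
20. n2.tag = true  [A₁.tag == false]
21. n2.depth = -2  [(if A₁.tag then A₁.acc else A₀.lab) - 15]
22. n2.acc = -6  [A₀.lab - 19]
23. n10.depth = 26  [A.acc + 32]
24. n11.off = 30  [terminal]
25. n12.off = 19  [terminal]
26. n13.depth = 1  [C₀.depth * 2 - 51]
27. n14.ok = 19  [C.depth + 18]
28. n14.tag = true  [C.depth > 0]
29. n15.off = 29  [terminal]
30. n16.off = -2  [terminal]
31. n17.off = 17  [terminal]
32. n14.val = "xk"  ["xk"]
33. n14.cnt = 17  [if D.tag then f₂.off else f₁.off]
34. n18.live = 9  [terminal]
35. n13.mk = "xkp"  [D.val ++ "p"]
36. n10.mk = "xv"  ["xv"]
37. n0.acc = -2  [if A.tag then A.depth else S.hot]
38. n0.mk = "kr"  ["kr"]
39. n0.ok = "kxv"  ["k" ++ C.mk]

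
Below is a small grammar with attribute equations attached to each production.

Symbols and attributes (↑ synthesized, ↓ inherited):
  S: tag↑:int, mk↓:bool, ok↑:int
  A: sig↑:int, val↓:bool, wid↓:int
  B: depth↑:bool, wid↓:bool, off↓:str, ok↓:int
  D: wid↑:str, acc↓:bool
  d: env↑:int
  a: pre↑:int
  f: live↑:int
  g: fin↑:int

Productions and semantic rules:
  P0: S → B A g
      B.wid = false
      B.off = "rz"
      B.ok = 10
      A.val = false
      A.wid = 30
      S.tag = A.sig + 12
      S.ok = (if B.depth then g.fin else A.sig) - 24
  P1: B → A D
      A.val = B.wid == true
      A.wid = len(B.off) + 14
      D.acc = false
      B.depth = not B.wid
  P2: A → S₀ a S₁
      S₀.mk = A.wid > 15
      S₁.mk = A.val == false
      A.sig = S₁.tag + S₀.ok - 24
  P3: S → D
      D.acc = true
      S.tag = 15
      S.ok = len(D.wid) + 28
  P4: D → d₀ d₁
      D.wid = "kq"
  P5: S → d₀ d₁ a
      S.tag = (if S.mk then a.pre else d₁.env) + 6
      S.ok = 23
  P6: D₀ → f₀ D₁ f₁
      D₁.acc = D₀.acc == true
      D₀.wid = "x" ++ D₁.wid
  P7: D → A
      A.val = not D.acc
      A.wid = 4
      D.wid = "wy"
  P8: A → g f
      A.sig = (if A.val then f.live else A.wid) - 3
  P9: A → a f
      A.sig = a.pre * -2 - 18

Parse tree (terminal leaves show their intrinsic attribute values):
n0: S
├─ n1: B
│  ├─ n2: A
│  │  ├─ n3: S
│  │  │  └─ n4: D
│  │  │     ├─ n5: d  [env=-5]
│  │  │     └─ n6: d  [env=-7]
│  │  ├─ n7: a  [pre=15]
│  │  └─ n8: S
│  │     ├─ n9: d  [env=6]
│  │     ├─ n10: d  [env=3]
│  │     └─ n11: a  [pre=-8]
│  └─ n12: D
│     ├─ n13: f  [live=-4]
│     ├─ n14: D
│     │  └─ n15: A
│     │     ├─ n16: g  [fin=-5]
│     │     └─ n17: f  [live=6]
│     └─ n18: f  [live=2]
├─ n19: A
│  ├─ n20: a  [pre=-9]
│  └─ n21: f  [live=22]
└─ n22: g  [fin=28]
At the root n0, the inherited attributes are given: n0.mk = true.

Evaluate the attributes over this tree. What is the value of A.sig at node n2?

1. n0.mk = true  [given at root]
2. n1.wid = false  [false]
3. n1.off = "rz"  ["rz"]
4. n1.ok = 10  [10]
5. n2.val = false  [B.wid == true]
6. n2.wid = 16  [len(B.off) + 14]
7. n3.mk = true  [A.wid > 15]
8. n4.acc = true  [true]
9. n5.env = -5  [terminal]
10. n6.env = -7  [terminal]
11. n4.wid = "kq"  ["kq"]
12. n3.tag = 15  [15]
13. n3.ok = 30  [len(D.wid) + 28]
14. n7.pre = 15  [terminal]
15. n8.mk = true  [A.val == false]
16. n9.env = 6  [terminal]
17. n10.env = 3  [terminal]
18. n11.pre = -8  [terminal]
19. n8.tag = -2  [(if S.mk then a.pre else d₁.env) + 6]
20. n8.ok = 23  [23]
21. n2.sig = 4  [S₁.tag + S₀.ok - 24]
22. n12.acc = false  [false]
23. n13.live = -4  [terminal]
24. n14.acc = false  [D₀.acc == true]
25. n15.val = true  [not D.acc]
26. n15.wid = 4  [4]
27. n16.fin = -5  [terminal]
28. n17.live = 6  [terminal]
29. n15.sig = 3  [(if A.val then f.live else A.wid) - 3]
30. n14.wid = "wy"  ["wy"]
31. n18.live = 2  [terminal]
32. n12.wid = "xwy"  ["x" ++ D₁.wid]
33. n1.depth = true  [not B.wid]
34. n19.val = false  [false]
35. n19.wid = 30  [30]
36. n20.pre = -9  [terminal]
37. n21.live = 22  [terminal]
38. n19.sig = 0  [a.pre * -2 - 18]
39. n22.fin = 28  [terminal]
40. n0.tag = 12  [A.sig + 12]
41. n0.ok = 4  [(if B.depth then g.fin else A.sig) - 24]

4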